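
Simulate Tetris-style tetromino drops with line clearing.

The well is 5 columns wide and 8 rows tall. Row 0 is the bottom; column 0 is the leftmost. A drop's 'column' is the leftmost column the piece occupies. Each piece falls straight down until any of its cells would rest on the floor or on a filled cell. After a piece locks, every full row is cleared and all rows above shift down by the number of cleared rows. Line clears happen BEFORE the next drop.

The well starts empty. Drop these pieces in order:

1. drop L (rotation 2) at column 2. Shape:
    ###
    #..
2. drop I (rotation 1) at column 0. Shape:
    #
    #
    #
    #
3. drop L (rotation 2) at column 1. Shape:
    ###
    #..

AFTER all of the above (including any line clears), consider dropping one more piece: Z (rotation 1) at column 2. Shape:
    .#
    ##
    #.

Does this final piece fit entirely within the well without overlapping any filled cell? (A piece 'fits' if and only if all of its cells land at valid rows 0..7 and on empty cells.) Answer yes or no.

Drop 1: L rot2 at col 2 lands with bottom-row=0; cleared 0 line(s) (total 0); column heights now [0 0 2 2 2], max=2
Drop 2: I rot1 at col 0 lands with bottom-row=0; cleared 0 line(s) (total 0); column heights now [4 0 2 2 2], max=4
Drop 3: L rot2 at col 1 lands with bottom-row=1; cleared 1 line(s) (total 1); column heights now [3 2 2 2 0], max=3
Test piece Z rot1 at col 2 (width 2): heights before test = [3 2 2 2 0]; fits = True

Answer: yes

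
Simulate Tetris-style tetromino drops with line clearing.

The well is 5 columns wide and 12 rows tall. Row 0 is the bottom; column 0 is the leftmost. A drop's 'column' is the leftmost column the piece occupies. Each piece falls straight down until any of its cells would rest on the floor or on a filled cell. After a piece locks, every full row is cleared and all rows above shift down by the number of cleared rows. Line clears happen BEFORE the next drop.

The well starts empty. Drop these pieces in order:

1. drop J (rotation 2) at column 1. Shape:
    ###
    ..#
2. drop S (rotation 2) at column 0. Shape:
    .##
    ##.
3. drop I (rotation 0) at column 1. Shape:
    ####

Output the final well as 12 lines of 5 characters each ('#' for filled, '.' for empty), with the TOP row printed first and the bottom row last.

Drop 1: J rot2 at col 1 lands with bottom-row=0; cleared 0 line(s) (total 0); column heights now [0 2 2 2 0], max=2
Drop 2: S rot2 at col 0 lands with bottom-row=2; cleared 0 line(s) (total 0); column heights now [3 4 4 2 0], max=4
Drop 3: I rot0 at col 1 lands with bottom-row=4; cleared 0 line(s) (total 0); column heights now [3 5 5 5 5], max=5

Answer: .....
.....
.....
.....
.....
.....
.....
.####
.##..
##...
.###.
...#.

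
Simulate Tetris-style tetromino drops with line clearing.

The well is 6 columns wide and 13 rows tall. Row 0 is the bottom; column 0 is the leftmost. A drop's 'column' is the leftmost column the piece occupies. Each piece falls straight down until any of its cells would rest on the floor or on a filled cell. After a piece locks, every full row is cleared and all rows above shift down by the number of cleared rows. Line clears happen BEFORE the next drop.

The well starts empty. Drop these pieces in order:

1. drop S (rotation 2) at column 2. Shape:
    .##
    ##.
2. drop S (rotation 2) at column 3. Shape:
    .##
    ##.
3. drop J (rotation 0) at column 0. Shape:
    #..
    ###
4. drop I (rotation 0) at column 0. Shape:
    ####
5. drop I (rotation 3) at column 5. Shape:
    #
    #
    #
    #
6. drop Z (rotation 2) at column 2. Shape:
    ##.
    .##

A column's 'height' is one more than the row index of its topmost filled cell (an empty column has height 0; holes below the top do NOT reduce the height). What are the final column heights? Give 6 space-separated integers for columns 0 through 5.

Answer: 2 0 4 4 3 3

Derivation:
Drop 1: S rot2 at col 2 lands with bottom-row=0; cleared 0 line(s) (total 0); column heights now [0 0 1 2 2 0], max=2
Drop 2: S rot2 at col 3 lands with bottom-row=2; cleared 0 line(s) (total 0); column heights now [0 0 1 3 4 4], max=4
Drop 3: J rot0 at col 0 lands with bottom-row=1; cleared 0 line(s) (total 0); column heights now [3 2 2 3 4 4], max=4
Drop 4: I rot0 at col 0 lands with bottom-row=3; cleared 1 line(s) (total 1); column heights now [3 2 2 3 3 0], max=3
Drop 5: I rot3 at col 5 lands with bottom-row=0; cleared 1 line(s) (total 2); column heights now [2 0 1 2 2 3], max=3
Drop 6: Z rot2 at col 2 lands with bottom-row=2; cleared 0 line(s) (total 2); column heights now [2 0 4 4 3 3], max=4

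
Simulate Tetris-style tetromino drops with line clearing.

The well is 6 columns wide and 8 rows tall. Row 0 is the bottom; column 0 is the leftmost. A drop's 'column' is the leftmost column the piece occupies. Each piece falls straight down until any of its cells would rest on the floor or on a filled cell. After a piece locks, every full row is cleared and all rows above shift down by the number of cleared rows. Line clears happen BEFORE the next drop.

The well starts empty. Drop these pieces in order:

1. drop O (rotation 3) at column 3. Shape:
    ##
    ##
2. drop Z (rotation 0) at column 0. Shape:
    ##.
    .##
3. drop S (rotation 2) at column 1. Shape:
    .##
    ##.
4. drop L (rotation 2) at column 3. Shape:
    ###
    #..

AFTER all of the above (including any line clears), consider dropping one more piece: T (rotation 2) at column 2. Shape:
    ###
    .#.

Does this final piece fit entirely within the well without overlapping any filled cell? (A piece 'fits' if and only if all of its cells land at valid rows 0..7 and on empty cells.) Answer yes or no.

Answer: yes

Derivation:
Drop 1: O rot3 at col 3 lands with bottom-row=0; cleared 0 line(s) (total 0); column heights now [0 0 0 2 2 0], max=2
Drop 2: Z rot0 at col 0 lands with bottom-row=0; cleared 0 line(s) (total 0); column heights now [2 2 1 2 2 0], max=2
Drop 3: S rot2 at col 1 lands with bottom-row=2; cleared 0 line(s) (total 0); column heights now [2 3 4 4 2 0], max=4
Drop 4: L rot2 at col 3 lands with bottom-row=4; cleared 0 line(s) (total 0); column heights now [2 3 4 6 6 6], max=6
Test piece T rot2 at col 2 (width 3): heights before test = [2 3 4 6 6 6]; fits = True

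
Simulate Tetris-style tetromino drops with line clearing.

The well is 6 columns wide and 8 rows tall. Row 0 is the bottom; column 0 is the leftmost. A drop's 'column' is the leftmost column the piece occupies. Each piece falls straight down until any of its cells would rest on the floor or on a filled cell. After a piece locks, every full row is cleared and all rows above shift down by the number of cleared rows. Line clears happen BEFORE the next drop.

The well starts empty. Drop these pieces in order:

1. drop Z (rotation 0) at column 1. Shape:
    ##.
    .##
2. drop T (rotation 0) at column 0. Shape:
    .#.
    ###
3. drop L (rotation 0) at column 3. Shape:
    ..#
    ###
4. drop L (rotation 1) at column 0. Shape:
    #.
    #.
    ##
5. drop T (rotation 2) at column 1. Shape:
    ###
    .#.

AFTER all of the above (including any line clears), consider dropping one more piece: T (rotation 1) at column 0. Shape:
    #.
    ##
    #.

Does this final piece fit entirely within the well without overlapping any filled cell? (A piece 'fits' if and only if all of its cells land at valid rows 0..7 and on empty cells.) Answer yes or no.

Drop 1: Z rot0 at col 1 lands with bottom-row=0; cleared 0 line(s) (total 0); column heights now [0 2 2 1 0 0], max=2
Drop 2: T rot0 at col 0 lands with bottom-row=2; cleared 0 line(s) (total 0); column heights now [3 4 3 1 0 0], max=4
Drop 3: L rot0 at col 3 lands with bottom-row=1; cleared 0 line(s) (total 0); column heights now [3 4 3 2 2 3], max=4
Drop 4: L rot1 at col 0 lands with bottom-row=4; cleared 0 line(s) (total 0); column heights now [7 5 3 2 2 3], max=7
Drop 5: T rot2 at col 1 lands with bottom-row=4; cleared 0 line(s) (total 0); column heights now [7 6 6 6 2 3], max=7
Test piece T rot1 at col 0 (width 2): heights before test = [7 6 6 6 2 3]; fits = False

Answer: no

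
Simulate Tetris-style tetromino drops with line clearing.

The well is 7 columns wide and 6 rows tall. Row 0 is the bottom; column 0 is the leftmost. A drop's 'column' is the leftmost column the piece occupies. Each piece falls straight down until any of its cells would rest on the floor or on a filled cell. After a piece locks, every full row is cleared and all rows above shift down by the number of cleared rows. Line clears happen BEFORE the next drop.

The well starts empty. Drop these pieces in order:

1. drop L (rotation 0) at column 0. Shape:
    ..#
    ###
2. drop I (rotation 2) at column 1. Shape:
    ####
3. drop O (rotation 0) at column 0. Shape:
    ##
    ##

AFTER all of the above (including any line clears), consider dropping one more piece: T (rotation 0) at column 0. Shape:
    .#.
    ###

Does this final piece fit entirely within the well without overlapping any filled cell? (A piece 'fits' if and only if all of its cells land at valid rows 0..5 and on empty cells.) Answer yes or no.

Answer: no

Derivation:
Drop 1: L rot0 at col 0 lands with bottom-row=0; cleared 0 line(s) (total 0); column heights now [1 1 2 0 0 0 0], max=2
Drop 2: I rot2 at col 1 lands with bottom-row=2; cleared 0 line(s) (total 0); column heights now [1 3 3 3 3 0 0], max=3
Drop 3: O rot0 at col 0 lands with bottom-row=3; cleared 0 line(s) (total 0); column heights now [5 5 3 3 3 0 0], max=5
Test piece T rot0 at col 0 (width 3): heights before test = [5 5 3 3 3 0 0]; fits = False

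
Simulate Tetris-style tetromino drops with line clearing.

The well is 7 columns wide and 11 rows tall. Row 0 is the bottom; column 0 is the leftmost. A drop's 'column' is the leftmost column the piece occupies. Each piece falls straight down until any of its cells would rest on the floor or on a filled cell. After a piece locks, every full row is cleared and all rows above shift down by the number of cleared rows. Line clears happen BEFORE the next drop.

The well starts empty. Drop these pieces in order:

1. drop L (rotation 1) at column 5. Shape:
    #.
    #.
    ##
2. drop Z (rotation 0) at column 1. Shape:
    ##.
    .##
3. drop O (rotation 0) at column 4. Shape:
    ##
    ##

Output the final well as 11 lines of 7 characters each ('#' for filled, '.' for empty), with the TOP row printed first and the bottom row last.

Drop 1: L rot1 at col 5 lands with bottom-row=0; cleared 0 line(s) (total 0); column heights now [0 0 0 0 0 3 1], max=3
Drop 2: Z rot0 at col 1 lands with bottom-row=0; cleared 0 line(s) (total 0); column heights now [0 2 2 1 0 3 1], max=3
Drop 3: O rot0 at col 4 lands with bottom-row=3; cleared 0 line(s) (total 0); column heights now [0 2 2 1 5 5 1], max=5

Answer: .......
.......
.......
.......
.......
.......
....##.
....##.
.....#.
.##..#.
..##.##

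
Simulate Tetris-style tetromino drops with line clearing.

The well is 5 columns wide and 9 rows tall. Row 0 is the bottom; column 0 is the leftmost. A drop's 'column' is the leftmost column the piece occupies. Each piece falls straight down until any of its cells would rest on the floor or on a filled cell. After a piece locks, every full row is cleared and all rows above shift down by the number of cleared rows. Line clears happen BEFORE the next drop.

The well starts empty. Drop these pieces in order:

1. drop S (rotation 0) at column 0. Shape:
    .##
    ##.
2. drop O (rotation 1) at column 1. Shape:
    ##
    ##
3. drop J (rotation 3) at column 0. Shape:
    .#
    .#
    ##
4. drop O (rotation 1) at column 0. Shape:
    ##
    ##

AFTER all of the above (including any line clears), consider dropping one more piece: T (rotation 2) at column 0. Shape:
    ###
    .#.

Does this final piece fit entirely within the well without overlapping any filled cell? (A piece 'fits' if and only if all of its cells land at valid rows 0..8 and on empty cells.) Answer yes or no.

Drop 1: S rot0 at col 0 lands with bottom-row=0; cleared 0 line(s) (total 0); column heights now [1 2 2 0 0], max=2
Drop 2: O rot1 at col 1 lands with bottom-row=2; cleared 0 line(s) (total 0); column heights now [1 4 4 0 0], max=4
Drop 3: J rot3 at col 0 lands with bottom-row=4; cleared 0 line(s) (total 0); column heights now [5 7 4 0 0], max=7
Drop 4: O rot1 at col 0 lands with bottom-row=7; cleared 0 line(s) (total 0); column heights now [9 9 4 0 0], max=9
Test piece T rot2 at col 0 (width 3): heights before test = [9 9 4 0 0]; fits = False

Answer: no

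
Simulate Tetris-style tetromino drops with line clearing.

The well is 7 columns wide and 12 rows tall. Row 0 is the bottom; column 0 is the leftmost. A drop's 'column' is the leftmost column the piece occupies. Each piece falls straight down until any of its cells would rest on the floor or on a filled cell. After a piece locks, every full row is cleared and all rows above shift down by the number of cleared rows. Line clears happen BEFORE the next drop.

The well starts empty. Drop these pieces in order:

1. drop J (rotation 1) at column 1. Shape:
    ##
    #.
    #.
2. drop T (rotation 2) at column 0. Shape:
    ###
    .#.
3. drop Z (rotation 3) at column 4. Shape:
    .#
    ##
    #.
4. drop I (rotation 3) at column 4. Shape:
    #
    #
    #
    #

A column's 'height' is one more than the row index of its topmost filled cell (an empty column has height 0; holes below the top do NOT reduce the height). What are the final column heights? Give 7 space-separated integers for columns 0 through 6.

Answer: 5 5 5 0 6 3 0

Derivation:
Drop 1: J rot1 at col 1 lands with bottom-row=0; cleared 0 line(s) (total 0); column heights now [0 3 3 0 0 0 0], max=3
Drop 2: T rot2 at col 0 lands with bottom-row=3; cleared 0 line(s) (total 0); column heights now [5 5 5 0 0 0 0], max=5
Drop 3: Z rot3 at col 4 lands with bottom-row=0; cleared 0 line(s) (total 0); column heights now [5 5 5 0 2 3 0], max=5
Drop 4: I rot3 at col 4 lands with bottom-row=2; cleared 0 line(s) (total 0); column heights now [5 5 5 0 6 3 0], max=6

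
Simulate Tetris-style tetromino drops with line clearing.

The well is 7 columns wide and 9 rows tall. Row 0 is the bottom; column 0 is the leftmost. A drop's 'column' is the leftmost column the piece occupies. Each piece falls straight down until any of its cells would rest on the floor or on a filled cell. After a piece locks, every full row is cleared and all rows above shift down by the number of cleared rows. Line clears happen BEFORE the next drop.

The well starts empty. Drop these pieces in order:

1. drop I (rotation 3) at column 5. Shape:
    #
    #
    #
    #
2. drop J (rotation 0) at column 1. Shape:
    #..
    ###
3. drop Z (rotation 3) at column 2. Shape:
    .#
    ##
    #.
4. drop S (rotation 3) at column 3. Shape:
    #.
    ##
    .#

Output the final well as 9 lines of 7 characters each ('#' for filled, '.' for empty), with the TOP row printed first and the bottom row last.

Drop 1: I rot3 at col 5 lands with bottom-row=0; cleared 0 line(s) (total 0); column heights now [0 0 0 0 0 4 0], max=4
Drop 2: J rot0 at col 1 lands with bottom-row=0; cleared 0 line(s) (total 0); column heights now [0 2 1 1 0 4 0], max=4
Drop 3: Z rot3 at col 2 lands with bottom-row=1; cleared 0 line(s) (total 0); column heights now [0 2 3 4 0 4 0], max=4
Drop 4: S rot3 at col 3 lands with bottom-row=3; cleared 0 line(s) (total 0); column heights now [0 2 3 6 5 4 0], max=6

Answer: .......
.......
.......
...#...
...##..
...###.
..##.#.
.##..#.
.###.#.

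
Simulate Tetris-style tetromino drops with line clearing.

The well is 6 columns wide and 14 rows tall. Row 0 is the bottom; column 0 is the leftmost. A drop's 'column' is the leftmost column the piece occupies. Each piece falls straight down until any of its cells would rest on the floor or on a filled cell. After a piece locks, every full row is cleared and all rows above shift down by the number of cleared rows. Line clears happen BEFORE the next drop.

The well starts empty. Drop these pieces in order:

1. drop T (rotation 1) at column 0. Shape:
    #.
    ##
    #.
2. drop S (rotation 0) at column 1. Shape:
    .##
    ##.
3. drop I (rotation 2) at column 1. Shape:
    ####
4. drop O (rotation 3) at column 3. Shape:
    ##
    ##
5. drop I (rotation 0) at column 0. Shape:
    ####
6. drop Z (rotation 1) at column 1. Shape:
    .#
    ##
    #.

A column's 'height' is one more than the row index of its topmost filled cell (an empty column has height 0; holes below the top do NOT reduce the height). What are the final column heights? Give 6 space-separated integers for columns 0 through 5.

Answer: 8 10 11 8 7 0

Derivation:
Drop 1: T rot1 at col 0 lands with bottom-row=0; cleared 0 line(s) (total 0); column heights now [3 2 0 0 0 0], max=3
Drop 2: S rot0 at col 1 lands with bottom-row=2; cleared 0 line(s) (total 0); column heights now [3 3 4 4 0 0], max=4
Drop 3: I rot2 at col 1 lands with bottom-row=4; cleared 0 line(s) (total 0); column heights now [3 5 5 5 5 0], max=5
Drop 4: O rot3 at col 3 lands with bottom-row=5; cleared 0 line(s) (total 0); column heights now [3 5 5 7 7 0], max=7
Drop 5: I rot0 at col 0 lands with bottom-row=7; cleared 0 line(s) (total 0); column heights now [8 8 8 8 7 0], max=8
Drop 6: Z rot1 at col 1 lands with bottom-row=8; cleared 0 line(s) (total 0); column heights now [8 10 11 8 7 0], max=11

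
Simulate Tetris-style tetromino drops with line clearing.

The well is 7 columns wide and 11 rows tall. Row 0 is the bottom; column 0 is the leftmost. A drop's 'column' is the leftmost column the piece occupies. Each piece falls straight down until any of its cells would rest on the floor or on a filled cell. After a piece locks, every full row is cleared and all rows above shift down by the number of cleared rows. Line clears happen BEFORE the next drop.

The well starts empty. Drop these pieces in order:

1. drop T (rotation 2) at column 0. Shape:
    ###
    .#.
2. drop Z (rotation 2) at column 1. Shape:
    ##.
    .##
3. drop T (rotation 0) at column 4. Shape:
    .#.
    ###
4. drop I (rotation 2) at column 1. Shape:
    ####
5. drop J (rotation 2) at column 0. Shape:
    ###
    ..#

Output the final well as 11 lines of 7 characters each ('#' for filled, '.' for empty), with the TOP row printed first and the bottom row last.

Drop 1: T rot2 at col 0 lands with bottom-row=0; cleared 0 line(s) (total 0); column heights now [2 2 2 0 0 0 0], max=2
Drop 2: Z rot2 at col 1 lands with bottom-row=2; cleared 0 line(s) (total 0); column heights now [2 4 4 3 0 0 0], max=4
Drop 3: T rot0 at col 4 lands with bottom-row=0; cleared 0 line(s) (total 0); column heights now [2 4 4 3 1 2 1], max=4
Drop 4: I rot2 at col 1 lands with bottom-row=4; cleared 0 line(s) (total 0); column heights now [2 5 5 5 5 2 1], max=5
Drop 5: J rot2 at col 0 lands with bottom-row=5; cleared 0 line(s) (total 0); column heights now [7 7 7 5 5 2 1], max=7

Answer: .......
.......
.......
.......
###....
..#....
.####..
.##....
..##...
###..#.
.#..###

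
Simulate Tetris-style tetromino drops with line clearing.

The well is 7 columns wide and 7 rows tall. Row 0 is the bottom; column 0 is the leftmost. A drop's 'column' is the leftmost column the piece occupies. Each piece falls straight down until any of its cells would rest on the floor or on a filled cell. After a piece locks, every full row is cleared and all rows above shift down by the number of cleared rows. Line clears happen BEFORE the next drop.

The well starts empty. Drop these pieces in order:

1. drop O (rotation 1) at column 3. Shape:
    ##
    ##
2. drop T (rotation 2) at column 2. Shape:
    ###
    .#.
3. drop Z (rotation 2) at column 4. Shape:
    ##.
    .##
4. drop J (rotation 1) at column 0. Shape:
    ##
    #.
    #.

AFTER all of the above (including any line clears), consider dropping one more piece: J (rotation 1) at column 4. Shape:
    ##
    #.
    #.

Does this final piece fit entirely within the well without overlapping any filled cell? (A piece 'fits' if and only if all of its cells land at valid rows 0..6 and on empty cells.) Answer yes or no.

Answer: no

Derivation:
Drop 1: O rot1 at col 3 lands with bottom-row=0; cleared 0 line(s) (total 0); column heights now [0 0 0 2 2 0 0], max=2
Drop 2: T rot2 at col 2 lands with bottom-row=2; cleared 0 line(s) (total 0); column heights now [0 0 4 4 4 0 0], max=4
Drop 3: Z rot2 at col 4 lands with bottom-row=3; cleared 0 line(s) (total 0); column heights now [0 0 4 4 5 5 4], max=5
Drop 4: J rot1 at col 0 lands with bottom-row=0; cleared 0 line(s) (total 0); column heights now [3 3 4 4 5 5 4], max=5
Test piece J rot1 at col 4 (width 2): heights before test = [3 3 4 4 5 5 4]; fits = False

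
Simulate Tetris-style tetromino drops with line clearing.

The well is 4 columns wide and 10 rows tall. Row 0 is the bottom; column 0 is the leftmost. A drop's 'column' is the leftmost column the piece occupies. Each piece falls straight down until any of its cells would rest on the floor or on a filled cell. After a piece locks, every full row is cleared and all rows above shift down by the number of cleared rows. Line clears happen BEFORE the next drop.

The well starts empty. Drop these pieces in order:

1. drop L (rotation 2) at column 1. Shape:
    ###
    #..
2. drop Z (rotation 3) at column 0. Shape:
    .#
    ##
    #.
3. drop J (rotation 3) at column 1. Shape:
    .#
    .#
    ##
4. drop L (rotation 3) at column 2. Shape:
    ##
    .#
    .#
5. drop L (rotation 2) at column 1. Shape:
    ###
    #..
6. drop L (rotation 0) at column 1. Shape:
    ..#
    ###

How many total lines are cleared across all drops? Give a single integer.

Answer: 1

Derivation:
Drop 1: L rot2 at col 1 lands with bottom-row=0; cleared 0 line(s) (total 0); column heights now [0 2 2 2], max=2
Drop 2: Z rot3 at col 0 lands with bottom-row=1; cleared 1 line(s) (total 1); column heights now [2 3 0 0], max=3
Drop 3: J rot3 at col 1 lands with bottom-row=3; cleared 0 line(s) (total 1); column heights now [2 4 6 0], max=6
Drop 4: L rot3 at col 2 lands with bottom-row=4; cleared 0 line(s) (total 1); column heights now [2 4 7 7], max=7
Drop 5: L rot2 at col 1 lands with bottom-row=6; cleared 0 line(s) (total 1); column heights now [2 8 8 8], max=8
Drop 6: L rot0 at col 1 lands with bottom-row=8; cleared 0 line(s) (total 1); column heights now [2 9 9 10], max=10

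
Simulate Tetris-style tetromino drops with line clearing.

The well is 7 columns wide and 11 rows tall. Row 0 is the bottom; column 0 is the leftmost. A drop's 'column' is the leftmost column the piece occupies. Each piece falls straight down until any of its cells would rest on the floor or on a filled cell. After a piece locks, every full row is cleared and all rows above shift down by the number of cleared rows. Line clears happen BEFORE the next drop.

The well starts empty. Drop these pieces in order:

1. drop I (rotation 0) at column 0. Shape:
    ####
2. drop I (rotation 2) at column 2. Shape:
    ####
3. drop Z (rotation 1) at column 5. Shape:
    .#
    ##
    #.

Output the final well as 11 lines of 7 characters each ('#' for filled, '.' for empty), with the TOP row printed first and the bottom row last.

Drop 1: I rot0 at col 0 lands with bottom-row=0; cleared 0 line(s) (total 0); column heights now [1 1 1 1 0 0 0], max=1
Drop 2: I rot2 at col 2 lands with bottom-row=1; cleared 0 line(s) (total 0); column heights now [1 1 2 2 2 2 0], max=2
Drop 3: Z rot1 at col 5 lands with bottom-row=2; cleared 0 line(s) (total 0); column heights now [1 1 2 2 2 4 5], max=5

Answer: .......
.......
.......
.......
.......
.......
......#
.....##
.....#.
..####.
####...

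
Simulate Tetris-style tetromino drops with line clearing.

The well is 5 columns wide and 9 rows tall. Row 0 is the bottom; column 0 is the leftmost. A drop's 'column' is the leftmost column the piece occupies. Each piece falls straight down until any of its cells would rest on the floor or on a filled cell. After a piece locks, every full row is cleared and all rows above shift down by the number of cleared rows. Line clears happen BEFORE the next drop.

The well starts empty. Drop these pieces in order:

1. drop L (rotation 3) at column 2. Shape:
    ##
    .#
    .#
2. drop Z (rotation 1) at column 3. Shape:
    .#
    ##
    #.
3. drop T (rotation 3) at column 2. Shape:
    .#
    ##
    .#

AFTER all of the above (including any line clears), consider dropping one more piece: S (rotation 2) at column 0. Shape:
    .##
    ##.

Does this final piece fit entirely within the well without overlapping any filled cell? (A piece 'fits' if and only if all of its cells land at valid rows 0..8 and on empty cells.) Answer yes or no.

Drop 1: L rot3 at col 2 lands with bottom-row=0; cleared 0 line(s) (total 0); column heights now [0 0 3 3 0], max=3
Drop 2: Z rot1 at col 3 lands with bottom-row=3; cleared 0 line(s) (total 0); column heights now [0 0 3 5 6], max=6
Drop 3: T rot3 at col 2 lands with bottom-row=5; cleared 0 line(s) (total 0); column heights now [0 0 7 8 6], max=8
Test piece S rot2 at col 0 (width 3): heights before test = [0 0 7 8 6]; fits = True

Answer: yes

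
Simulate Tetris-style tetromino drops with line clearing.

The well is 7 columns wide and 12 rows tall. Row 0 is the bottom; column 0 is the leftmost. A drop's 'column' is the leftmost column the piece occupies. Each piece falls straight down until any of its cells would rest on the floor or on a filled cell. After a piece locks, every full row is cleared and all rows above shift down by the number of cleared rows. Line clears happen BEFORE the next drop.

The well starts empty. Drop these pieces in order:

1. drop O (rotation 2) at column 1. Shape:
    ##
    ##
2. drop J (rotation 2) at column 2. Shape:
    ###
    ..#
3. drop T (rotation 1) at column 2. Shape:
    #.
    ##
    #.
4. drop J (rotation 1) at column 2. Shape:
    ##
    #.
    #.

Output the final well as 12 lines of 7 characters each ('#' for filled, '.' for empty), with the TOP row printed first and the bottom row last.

Drop 1: O rot2 at col 1 lands with bottom-row=0; cleared 0 line(s) (total 0); column heights now [0 2 2 0 0 0 0], max=2
Drop 2: J rot2 at col 2 lands with bottom-row=1; cleared 0 line(s) (total 0); column heights now [0 2 3 3 3 0 0], max=3
Drop 3: T rot1 at col 2 lands with bottom-row=3; cleared 0 line(s) (total 0); column heights now [0 2 6 5 3 0 0], max=6
Drop 4: J rot1 at col 2 lands with bottom-row=6; cleared 0 line(s) (total 0); column heights now [0 2 9 9 3 0 0], max=9

Answer: .......
.......
.......
..##...
..#....
..#....
..#....
..##...
..#....
..###..
.##.#..
.##....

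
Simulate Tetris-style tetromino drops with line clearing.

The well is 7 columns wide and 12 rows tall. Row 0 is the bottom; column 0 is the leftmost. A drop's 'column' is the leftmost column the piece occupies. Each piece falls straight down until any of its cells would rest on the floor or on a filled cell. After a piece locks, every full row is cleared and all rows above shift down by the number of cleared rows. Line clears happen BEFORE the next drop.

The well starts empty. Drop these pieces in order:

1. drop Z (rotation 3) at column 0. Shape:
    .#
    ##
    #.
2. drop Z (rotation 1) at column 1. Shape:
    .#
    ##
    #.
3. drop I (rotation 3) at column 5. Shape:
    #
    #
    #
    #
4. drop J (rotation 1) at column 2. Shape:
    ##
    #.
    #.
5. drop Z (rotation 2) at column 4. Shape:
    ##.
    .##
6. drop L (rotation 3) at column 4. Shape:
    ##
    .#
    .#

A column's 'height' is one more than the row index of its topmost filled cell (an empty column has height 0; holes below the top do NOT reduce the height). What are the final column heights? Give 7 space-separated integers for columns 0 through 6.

Answer: 2 5 9 9 9 9 5

Derivation:
Drop 1: Z rot3 at col 0 lands with bottom-row=0; cleared 0 line(s) (total 0); column heights now [2 3 0 0 0 0 0], max=3
Drop 2: Z rot1 at col 1 lands with bottom-row=3; cleared 0 line(s) (total 0); column heights now [2 5 6 0 0 0 0], max=6
Drop 3: I rot3 at col 5 lands with bottom-row=0; cleared 0 line(s) (total 0); column heights now [2 5 6 0 0 4 0], max=6
Drop 4: J rot1 at col 2 lands with bottom-row=6; cleared 0 line(s) (total 0); column heights now [2 5 9 9 0 4 0], max=9
Drop 5: Z rot2 at col 4 lands with bottom-row=4; cleared 0 line(s) (total 0); column heights now [2 5 9 9 6 6 5], max=9
Drop 6: L rot3 at col 4 lands with bottom-row=6; cleared 0 line(s) (total 0); column heights now [2 5 9 9 9 9 5], max=9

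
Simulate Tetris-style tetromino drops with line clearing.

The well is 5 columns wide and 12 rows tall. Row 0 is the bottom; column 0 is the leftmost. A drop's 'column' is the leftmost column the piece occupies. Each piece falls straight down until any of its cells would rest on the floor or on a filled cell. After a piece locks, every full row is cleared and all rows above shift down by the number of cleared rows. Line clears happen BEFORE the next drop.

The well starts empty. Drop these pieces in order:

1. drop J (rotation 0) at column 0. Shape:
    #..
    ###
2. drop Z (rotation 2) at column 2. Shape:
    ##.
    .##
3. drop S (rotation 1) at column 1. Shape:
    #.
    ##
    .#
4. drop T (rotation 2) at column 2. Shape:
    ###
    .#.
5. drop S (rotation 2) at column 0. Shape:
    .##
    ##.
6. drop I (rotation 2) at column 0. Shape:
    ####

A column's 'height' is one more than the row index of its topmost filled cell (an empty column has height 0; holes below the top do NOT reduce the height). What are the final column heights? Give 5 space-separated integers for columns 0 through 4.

Drop 1: J rot0 at col 0 lands with bottom-row=0; cleared 0 line(s) (total 0); column heights now [2 1 1 0 0], max=2
Drop 2: Z rot2 at col 2 lands with bottom-row=0; cleared 1 line(s) (total 1); column heights now [1 0 1 1 0], max=1
Drop 3: S rot1 at col 1 lands with bottom-row=1; cleared 0 line(s) (total 1); column heights now [1 4 3 1 0], max=4
Drop 4: T rot2 at col 2 lands with bottom-row=2; cleared 0 line(s) (total 1); column heights now [1 4 4 4 4], max=4
Drop 5: S rot2 at col 0 lands with bottom-row=4; cleared 0 line(s) (total 1); column heights now [5 6 6 4 4], max=6
Drop 6: I rot2 at col 0 lands with bottom-row=6; cleared 0 line(s) (total 1); column heights now [7 7 7 7 4], max=7

Answer: 7 7 7 7 4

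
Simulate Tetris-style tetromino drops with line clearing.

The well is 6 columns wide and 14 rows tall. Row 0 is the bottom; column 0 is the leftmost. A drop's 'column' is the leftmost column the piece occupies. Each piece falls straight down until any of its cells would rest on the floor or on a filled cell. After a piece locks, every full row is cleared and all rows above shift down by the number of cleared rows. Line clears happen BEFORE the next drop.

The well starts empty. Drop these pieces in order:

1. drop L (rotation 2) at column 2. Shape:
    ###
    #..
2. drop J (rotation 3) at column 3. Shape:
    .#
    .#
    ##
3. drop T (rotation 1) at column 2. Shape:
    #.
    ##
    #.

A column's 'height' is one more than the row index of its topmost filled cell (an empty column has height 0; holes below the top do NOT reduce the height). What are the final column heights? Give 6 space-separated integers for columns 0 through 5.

Answer: 0 0 5 4 5 0

Derivation:
Drop 1: L rot2 at col 2 lands with bottom-row=0; cleared 0 line(s) (total 0); column heights now [0 0 2 2 2 0], max=2
Drop 2: J rot3 at col 3 lands with bottom-row=2; cleared 0 line(s) (total 0); column heights now [0 0 2 3 5 0], max=5
Drop 3: T rot1 at col 2 lands with bottom-row=2; cleared 0 line(s) (total 0); column heights now [0 0 5 4 5 0], max=5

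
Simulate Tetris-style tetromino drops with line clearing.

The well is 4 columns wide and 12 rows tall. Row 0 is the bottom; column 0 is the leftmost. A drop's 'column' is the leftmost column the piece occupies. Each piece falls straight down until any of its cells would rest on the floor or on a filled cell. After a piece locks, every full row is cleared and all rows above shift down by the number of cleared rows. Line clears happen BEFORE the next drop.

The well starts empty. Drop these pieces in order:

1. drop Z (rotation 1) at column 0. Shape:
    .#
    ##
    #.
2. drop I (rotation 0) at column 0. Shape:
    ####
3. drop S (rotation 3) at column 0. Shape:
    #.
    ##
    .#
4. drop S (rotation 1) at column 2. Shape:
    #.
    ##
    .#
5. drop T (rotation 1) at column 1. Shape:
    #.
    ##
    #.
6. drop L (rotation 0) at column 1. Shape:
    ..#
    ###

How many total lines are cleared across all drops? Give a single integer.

Drop 1: Z rot1 at col 0 lands with bottom-row=0; cleared 0 line(s) (total 0); column heights now [2 3 0 0], max=3
Drop 2: I rot0 at col 0 lands with bottom-row=3; cleared 1 line(s) (total 1); column heights now [2 3 0 0], max=3
Drop 3: S rot3 at col 0 lands with bottom-row=3; cleared 0 line(s) (total 1); column heights now [6 5 0 0], max=6
Drop 4: S rot1 at col 2 lands with bottom-row=0; cleared 1 line(s) (total 2); column heights now [5 4 2 1], max=5
Drop 5: T rot1 at col 1 lands with bottom-row=4; cleared 0 line(s) (total 2); column heights now [5 7 6 1], max=7
Drop 6: L rot0 at col 1 lands with bottom-row=7; cleared 0 line(s) (total 2); column heights now [5 8 8 9], max=9

Answer: 2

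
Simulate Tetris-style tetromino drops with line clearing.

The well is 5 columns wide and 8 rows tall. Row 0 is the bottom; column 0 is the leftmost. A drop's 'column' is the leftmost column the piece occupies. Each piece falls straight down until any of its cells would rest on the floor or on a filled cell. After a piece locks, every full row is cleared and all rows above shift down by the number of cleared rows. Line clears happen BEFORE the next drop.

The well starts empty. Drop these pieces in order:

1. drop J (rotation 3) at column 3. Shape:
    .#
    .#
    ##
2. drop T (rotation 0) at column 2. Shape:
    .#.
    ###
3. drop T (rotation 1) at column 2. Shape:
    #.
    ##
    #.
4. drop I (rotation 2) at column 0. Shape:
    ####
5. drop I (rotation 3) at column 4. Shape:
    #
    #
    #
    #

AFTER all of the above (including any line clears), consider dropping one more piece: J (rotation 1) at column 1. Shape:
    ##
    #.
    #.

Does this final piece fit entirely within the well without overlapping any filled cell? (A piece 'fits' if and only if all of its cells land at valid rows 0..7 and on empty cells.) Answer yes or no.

Answer: yes

Derivation:
Drop 1: J rot3 at col 3 lands with bottom-row=0; cleared 0 line(s) (total 0); column heights now [0 0 0 1 3], max=3
Drop 2: T rot0 at col 2 lands with bottom-row=3; cleared 0 line(s) (total 0); column heights now [0 0 4 5 4], max=5
Drop 3: T rot1 at col 2 lands with bottom-row=4; cleared 0 line(s) (total 0); column heights now [0 0 7 6 4], max=7
Drop 4: I rot2 at col 0 lands with bottom-row=7; cleared 0 line(s) (total 0); column heights now [8 8 8 8 4], max=8
Drop 5: I rot3 at col 4 lands with bottom-row=4; cleared 1 line(s) (total 1); column heights now [0 0 7 6 7], max=7
Test piece J rot1 at col 1 (width 2): heights before test = [0 0 7 6 7]; fits = True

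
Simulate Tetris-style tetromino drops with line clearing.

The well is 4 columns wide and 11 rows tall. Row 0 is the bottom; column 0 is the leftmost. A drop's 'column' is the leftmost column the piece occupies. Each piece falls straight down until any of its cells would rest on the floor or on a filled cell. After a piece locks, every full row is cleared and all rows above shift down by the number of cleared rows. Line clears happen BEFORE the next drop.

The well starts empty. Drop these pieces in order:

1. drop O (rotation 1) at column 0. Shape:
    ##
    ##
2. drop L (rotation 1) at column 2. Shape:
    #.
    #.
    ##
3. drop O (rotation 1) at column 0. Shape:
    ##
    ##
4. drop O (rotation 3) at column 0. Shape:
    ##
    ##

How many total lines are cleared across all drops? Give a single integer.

Answer: 1

Derivation:
Drop 1: O rot1 at col 0 lands with bottom-row=0; cleared 0 line(s) (total 0); column heights now [2 2 0 0], max=2
Drop 2: L rot1 at col 2 lands with bottom-row=0; cleared 1 line(s) (total 1); column heights now [1 1 2 0], max=2
Drop 3: O rot1 at col 0 lands with bottom-row=1; cleared 0 line(s) (total 1); column heights now [3 3 2 0], max=3
Drop 4: O rot3 at col 0 lands with bottom-row=3; cleared 0 line(s) (total 1); column heights now [5 5 2 0], max=5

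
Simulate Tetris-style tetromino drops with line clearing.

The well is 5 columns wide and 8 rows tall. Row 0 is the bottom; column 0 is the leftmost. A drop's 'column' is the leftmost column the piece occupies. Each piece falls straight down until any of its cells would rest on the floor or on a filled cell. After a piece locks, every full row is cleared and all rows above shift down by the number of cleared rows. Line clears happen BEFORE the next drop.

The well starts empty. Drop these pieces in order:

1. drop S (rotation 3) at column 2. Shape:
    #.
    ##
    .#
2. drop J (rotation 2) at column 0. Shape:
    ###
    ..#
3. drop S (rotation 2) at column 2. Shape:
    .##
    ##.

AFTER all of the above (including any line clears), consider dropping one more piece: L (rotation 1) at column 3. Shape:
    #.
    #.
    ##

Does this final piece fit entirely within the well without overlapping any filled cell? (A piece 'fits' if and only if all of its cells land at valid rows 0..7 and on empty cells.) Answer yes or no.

Drop 1: S rot3 at col 2 lands with bottom-row=0; cleared 0 line(s) (total 0); column heights now [0 0 3 2 0], max=3
Drop 2: J rot2 at col 0 lands with bottom-row=3; cleared 0 line(s) (total 0); column heights now [5 5 5 2 0], max=5
Drop 3: S rot2 at col 2 lands with bottom-row=5; cleared 0 line(s) (total 0); column heights now [5 5 6 7 7], max=7
Test piece L rot1 at col 3 (width 2): heights before test = [5 5 6 7 7]; fits = False

Answer: no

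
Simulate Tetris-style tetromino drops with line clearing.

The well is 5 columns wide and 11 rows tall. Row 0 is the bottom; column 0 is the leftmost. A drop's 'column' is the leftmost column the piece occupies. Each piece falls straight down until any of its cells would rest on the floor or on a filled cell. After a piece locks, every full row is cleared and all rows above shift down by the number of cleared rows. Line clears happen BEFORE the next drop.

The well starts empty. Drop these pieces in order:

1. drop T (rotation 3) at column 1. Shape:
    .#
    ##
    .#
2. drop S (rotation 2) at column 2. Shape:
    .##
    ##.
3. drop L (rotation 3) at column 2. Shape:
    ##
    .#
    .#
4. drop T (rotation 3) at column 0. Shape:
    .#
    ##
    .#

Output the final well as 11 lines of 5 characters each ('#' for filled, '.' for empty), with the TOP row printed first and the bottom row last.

Answer: .....
.....
.....
..##.
...#.
...#.
.#.##
####.
.##..
.##..
..#..

Derivation:
Drop 1: T rot3 at col 1 lands with bottom-row=0; cleared 0 line(s) (total 0); column heights now [0 2 3 0 0], max=3
Drop 2: S rot2 at col 2 lands with bottom-row=3; cleared 0 line(s) (total 0); column heights now [0 2 4 5 5], max=5
Drop 3: L rot3 at col 2 lands with bottom-row=5; cleared 0 line(s) (total 0); column heights now [0 2 8 8 5], max=8
Drop 4: T rot3 at col 0 lands with bottom-row=2; cleared 0 line(s) (total 0); column heights now [4 5 8 8 5], max=8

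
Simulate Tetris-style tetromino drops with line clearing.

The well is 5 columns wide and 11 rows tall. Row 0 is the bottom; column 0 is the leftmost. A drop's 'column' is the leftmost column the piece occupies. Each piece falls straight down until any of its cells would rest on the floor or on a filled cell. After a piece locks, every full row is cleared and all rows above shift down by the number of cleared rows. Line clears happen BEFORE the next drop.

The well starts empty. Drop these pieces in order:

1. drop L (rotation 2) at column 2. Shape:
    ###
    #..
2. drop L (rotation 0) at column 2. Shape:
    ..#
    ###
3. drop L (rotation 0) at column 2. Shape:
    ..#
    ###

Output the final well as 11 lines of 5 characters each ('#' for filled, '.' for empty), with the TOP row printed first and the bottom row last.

Answer: .....
.....
.....
.....
.....
....#
..###
....#
..###
..###
..#..

Derivation:
Drop 1: L rot2 at col 2 lands with bottom-row=0; cleared 0 line(s) (total 0); column heights now [0 0 2 2 2], max=2
Drop 2: L rot0 at col 2 lands with bottom-row=2; cleared 0 line(s) (total 0); column heights now [0 0 3 3 4], max=4
Drop 3: L rot0 at col 2 lands with bottom-row=4; cleared 0 line(s) (total 0); column heights now [0 0 5 5 6], max=6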